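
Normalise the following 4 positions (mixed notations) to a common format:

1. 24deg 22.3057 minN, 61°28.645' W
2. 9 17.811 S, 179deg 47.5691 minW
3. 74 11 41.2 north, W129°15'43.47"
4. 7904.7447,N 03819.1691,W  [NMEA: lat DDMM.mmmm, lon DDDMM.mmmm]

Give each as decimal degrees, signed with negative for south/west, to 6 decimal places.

Point 1:
  Lat: 22.3057′ = 0.371762°; total 24.3717617
  N → positive
  λ: 28.645′ = 0.477417°; total 61.4774167
  W → negative
Point 2:
  Latitude: 9 + 17.811/60 = 9.2968500
  S ⇒ negate
  Lon: 47.5691′ = 0.792818°; total 179.7928183
  W → negative
Point 3:
  Lat: 74 + 11/60 + 41.2/3600 = 74.1947778
  N ⇒ keep positive
  λ: 129 + 15/60 + 43.47/3600 = 129.2620750
  W ⇒ negate
Point 4:
  Lat: split at 2 digits → 79° and 4.7447′; 79 + 4.7447/60 = 79.0790783
  N → positive
  Longitude: degrees = first 3 digits = 38, minutes = 19.1691; 38 + 19.1691/60 = 38.3194850
  W ⇒ negate

1. 24.371762, -61.477417
2. -9.296850, -179.792818
3. 74.194778, -129.262075
4. 79.079078, -38.319485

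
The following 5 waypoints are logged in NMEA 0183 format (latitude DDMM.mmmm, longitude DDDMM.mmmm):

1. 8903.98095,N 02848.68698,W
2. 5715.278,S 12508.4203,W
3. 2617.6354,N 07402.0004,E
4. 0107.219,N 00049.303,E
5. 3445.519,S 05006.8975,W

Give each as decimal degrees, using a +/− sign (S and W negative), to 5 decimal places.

1. 89.06635, -28.81145
2. -57.25463, -125.14034
3. 26.29392, 74.03334
4. 1.12032, 0.82172
5. -34.75865, -50.11496

Point 1:
  φ: split at 2 digits → 89° and 3.98095′; 89 + 3.98095/60 = 89.066349
  N ⇒ keep positive
  Lon: degrees = first 3 digits = 28, minutes = 48.68698; 28 + 48.68698/60 = 28.811450
  W ⇒ negate
Point 2:
  Latitude: split at 2 digits → 57° and 15.278′; 57 + 15.278/60 = 57.254633
  S → negative
  Lon: degrees = first 3 digits = 125, minutes = 8.4203; 125 + 8.4203/60 = 125.140338
  W ⇒ negate
Point 3:
  φ: degrees = first 2 digits = 26, minutes = 17.6354; 26 + 17.6354/60 = 26.293923
  N ⇒ keep positive
  Longitude: degrees = first 3 digits = 74, minutes = 2.0004; 74 + 2.0004/60 = 74.033340
  E → positive
Point 4:
  Lat: degrees = first 2 digits = 1, minutes = 7.219; 1 + 7.219/60 = 1.120317
  N → positive
  Longitude: split at 3 digits → 000° and 49.303′; 0 + 49.303/60 = 0.821717
  E ⇒ keep positive
Point 5:
  Lat: degrees = first 2 digits = 34, minutes = 45.519; 34 + 45.519/60 = 34.758650
  S → negative
  λ: split at 3 digits → 050° and 6.8975′; 50 + 6.8975/60 = 50.114958
  W ⇒ negate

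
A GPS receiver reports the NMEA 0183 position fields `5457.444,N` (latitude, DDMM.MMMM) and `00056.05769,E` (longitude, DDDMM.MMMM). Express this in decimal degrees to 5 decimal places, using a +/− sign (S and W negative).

54.95740, 0.93429

Lat: degrees = first 2 digits = 54, minutes = 57.444; 54 + 57.444/60 = 54.957400
N → positive
Lon: degrees = first 3 digits = 0, minutes = 56.05769; 0 + 56.05769/60 = 0.934295
E → positive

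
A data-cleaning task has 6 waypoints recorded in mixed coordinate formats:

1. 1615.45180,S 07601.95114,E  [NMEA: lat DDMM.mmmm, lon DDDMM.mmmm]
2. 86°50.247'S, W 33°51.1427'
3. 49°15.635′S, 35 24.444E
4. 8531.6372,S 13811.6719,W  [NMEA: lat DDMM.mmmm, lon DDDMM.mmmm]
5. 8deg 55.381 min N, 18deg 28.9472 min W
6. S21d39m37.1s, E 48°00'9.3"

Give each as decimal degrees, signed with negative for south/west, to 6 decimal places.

1. -16.257530, 76.032519
2. -86.837450, -33.852378
3. -49.260583, 35.407400
4. -85.527287, -138.194532
5. 8.923017, -18.482453
6. -21.660306, 48.002583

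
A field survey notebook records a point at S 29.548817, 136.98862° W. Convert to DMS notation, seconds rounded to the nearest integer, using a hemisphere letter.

29°32′56″ S, 136°59′19″ W

Lat: 0.548817 × 60 = 32.92902′ → 32′, remainder × 60 = 55.74″
λ: whole degrees 136; 59.31720′ → 59′ and 19.03″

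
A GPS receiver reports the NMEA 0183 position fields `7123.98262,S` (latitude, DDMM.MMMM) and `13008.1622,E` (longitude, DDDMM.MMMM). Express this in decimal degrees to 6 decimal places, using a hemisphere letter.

Lat: degrees = first 2 digits = 71, minutes = 23.98262; 71 + 23.98262/60 = 71.3997103
λ: degrees = first 3 digits = 130, minutes = 8.1622; 130 + 8.1622/60 = 130.1360367

71.399710° S, 130.136037° E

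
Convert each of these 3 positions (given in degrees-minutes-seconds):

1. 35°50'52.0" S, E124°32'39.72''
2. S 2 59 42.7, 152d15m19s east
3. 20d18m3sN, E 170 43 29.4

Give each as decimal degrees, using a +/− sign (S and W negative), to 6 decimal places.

1. -35.847778, 124.544367
2. -2.995194, 152.255278
3. 20.300833, 170.724833

Point 1:
  Latitude: 35 + 50/60 + 52/3600 = 35.8477778
  S → negative
  Longitude: 32′ + 39.72″ = 32.66200′; 124 + 32.66200/60 = 124.5443667
  E ⇒ keep positive
Point 2:
  Lat: 2 + 59/60 + 42.7/3600 = 2.9951944
  hemisphere S, so the sign is −
  Lon: 152 + 15/60 + 19/3600 = 152.2552778
  E → positive
Point 3:
  Latitude: 20 + 18/60 + 3/3600 = 20.3008333
  N ⇒ keep positive
  Longitude: 170 + 43/60 + 29.4/3600 = 170.7248333
  E ⇒ keep positive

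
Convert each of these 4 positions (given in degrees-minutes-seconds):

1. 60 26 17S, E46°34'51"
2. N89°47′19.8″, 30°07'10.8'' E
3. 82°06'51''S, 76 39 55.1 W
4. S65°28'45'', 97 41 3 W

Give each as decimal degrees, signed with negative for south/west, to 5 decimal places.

1. -60.43806, 46.58083
2. 89.78883, 30.11967
3. -82.11417, -76.66531
4. -65.47917, -97.68417

Point 1:
  φ: 26′ + 17″ = 26.28333′; 60 + 26.28333/60 = 60.438056
  hemisphere S, so the sign is −
  λ: 46 + 34/60 + 51/3600 = 46.580833
  E → positive
Point 2:
  φ: 89° + 47/60 + 19.8/3600 = 89 + 0.783333 + 0.005500 = 89.788833
  N → positive
  λ: 30° + 7/60 + 10.8/3600 = 30 + 0.116667 + 0.003000 = 30.119667
  E → positive
Point 3:
  φ: 6′ + 51″ = 6.85000′; 82 + 6.85000/60 = 82.114167
  S ⇒ negate
  λ: 76° + 39/60 + 55.1/3600 = 76 + 0.650000 + 0.015306 = 76.665306
  W → negative
Point 4:
  φ: 28′ + 45″ = 28.75000′; 65 + 28.75000/60 = 65.479167
  hemisphere S, so the sign is −
  λ: 41′ + 3″ = 41.05000′; 97 + 41.05000/60 = 97.684167
  hemisphere W, so the sign is −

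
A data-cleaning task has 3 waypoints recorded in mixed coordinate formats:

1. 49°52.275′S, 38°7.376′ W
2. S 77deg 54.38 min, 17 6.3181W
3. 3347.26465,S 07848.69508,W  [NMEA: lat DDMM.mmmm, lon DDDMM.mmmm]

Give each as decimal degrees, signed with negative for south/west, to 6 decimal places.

1. -49.871250, -38.122933
2. -77.906333, -17.105302
3. -33.787744, -78.811585

Point 1:
  φ: 49 + 52.275/60 = 49.8712500
  hemisphere S, so the sign is −
  Longitude: 7.376′ = 0.122933°; total 38.1229333
  W ⇒ negate
Point 2:
  Latitude: 77 + 54.38/60 = 77.9063333
  S ⇒ negate
  Lon: 17 + 6.3181/60 = 17.1053017
  W → negative
Point 3:
  φ: split at 2 digits → 33° and 47.26465′; 33 + 47.26465/60 = 33.7877442
  S → negative
  Lon: split at 3 digits → 078° and 48.69508′; 78 + 48.69508/60 = 78.8115847
  W → negative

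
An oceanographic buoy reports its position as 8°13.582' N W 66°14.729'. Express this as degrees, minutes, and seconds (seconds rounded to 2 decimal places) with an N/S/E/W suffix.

Lat: 13.58200′ → 13′ and 0.58200 × 60 = 34.9200″
Longitude: fractional minutes 0.72900 × 60 = 43.7400″

8°13′34.92″ N, 66°14′43.74″ W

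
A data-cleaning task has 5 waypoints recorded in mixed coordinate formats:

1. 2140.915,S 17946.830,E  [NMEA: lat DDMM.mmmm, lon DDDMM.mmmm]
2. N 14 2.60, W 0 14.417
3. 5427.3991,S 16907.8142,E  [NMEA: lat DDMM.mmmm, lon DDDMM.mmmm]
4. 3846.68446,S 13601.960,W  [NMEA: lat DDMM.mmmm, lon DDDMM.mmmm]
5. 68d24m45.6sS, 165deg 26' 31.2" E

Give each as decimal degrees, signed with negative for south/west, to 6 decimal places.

Point 1:
  Lat: degrees = first 2 digits = 21, minutes = 40.915; 21 + 40.915/60 = 21.6819167
  hemisphere S, so the sign is −
  Longitude: degrees = first 3 digits = 179, minutes = 46.83; 179 + 46.83/60 = 179.7805000
  E → positive
Point 2:
  Latitude: 14 + 2.6/60 = 14.0433333
  N ⇒ keep positive
  Longitude: 14.417′ = 0.240283°; total 0.2402833
  hemisphere W, so the sign is −
Point 3:
  Lat: degrees = first 2 digits = 54, minutes = 27.3991; 54 + 27.3991/60 = 54.4566517
  S ⇒ negate
  Lon: degrees = first 3 digits = 169, minutes = 7.8142; 169 + 7.8142/60 = 169.1302367
  E → positive
Point 4:
  Lat: split at 2 digits → 38° and 46.68446′; 38 + 46.68446/60 = 38.7780743
  S ⇒ negate
  Longitude: degrees = first 3 digits = 136, minutes = 1.96; 136 + 1.96/60 = 136.0326667
  W → negative
Point 5:
  φ: 24′ + 45.6″ = 24.76000′; 68 + 24.76000/60 = 68.4126667
  hemisphere S, so the sign is −
  Longitude: 165° + 26/60 + 31.2/3600 = 165 + 0.433333 + 0.008667 = 165.4420000
  E ⇒ keep positive

1. -21.681917, 179.780500
2. 14.043333, -0.240283
3. -54.456652, 169.130237
4. -38.778074, -136.032667
5. -68.412667, 165.442000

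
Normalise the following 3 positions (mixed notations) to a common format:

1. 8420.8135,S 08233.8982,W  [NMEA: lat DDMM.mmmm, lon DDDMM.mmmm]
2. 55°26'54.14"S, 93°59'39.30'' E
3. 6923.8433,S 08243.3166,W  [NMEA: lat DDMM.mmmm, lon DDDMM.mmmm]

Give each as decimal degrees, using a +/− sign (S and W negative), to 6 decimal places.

1. -84.346892, -82.564970
2. -55.448372, 93.994250
3. -69.397388, -82.721943

Point 1:
  φ: split at 2 digits → 84° and 20.8135′; 84 + 20.8135/60 = 84.3468917
  S ⇒ negate
  Lon: split at 3 digits → 082° and 33.8982′; 82 + 33.8982/60 = 82.5649700
  W → negative
Point 2:
  Lat: 55 + 26/60 + 54.14/3600 = 55.4483722
  S → negative
  Lon: 93° + 59/60 + 39.3/3600 = 93 + 0.983333 + 0.010917 = 93.9942500
  E → positive
Point 3:
  Latitude: degrees = first 2 digits = 69, minutes = 23.8433; 69 + 23.8433/60 = 69.3973883
  S ⇒ negate
  Lon: degrees = first 3 digits = 82, minutes = 43.3166; 82 + 43.3166/60 = 82.7219433
  W → negative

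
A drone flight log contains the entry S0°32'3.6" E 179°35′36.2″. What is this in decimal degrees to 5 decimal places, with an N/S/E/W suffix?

0.53433° S, 179.59339° E

φ: 32′ + 3.6″ = 32.06000′; 0 + 32.06000/60 = 0.534333
Lon: 179 + 35/60 + 36.2/3600 = 179.593389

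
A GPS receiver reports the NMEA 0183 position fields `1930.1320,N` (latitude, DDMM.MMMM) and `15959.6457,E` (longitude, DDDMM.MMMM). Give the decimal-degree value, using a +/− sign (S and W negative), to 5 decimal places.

19.50220, 159.99410

φ: degrees = first 2 digits = 19, minutes = 30.132; 19 + 30.132/60 = 19.502200
N ⇒ keep positive
λ: split at 3 digits → 159° and 59.6457′; 159 + 59.6457/60 = 159.994095
E ⇒ keep positive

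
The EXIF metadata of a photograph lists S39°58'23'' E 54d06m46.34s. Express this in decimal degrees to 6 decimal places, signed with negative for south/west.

φ: 58′ + 23″ = 58.38333′; 39 + 58.38333/60 = 39.9730556
S ⇒ negate
Longitude: 6′ + 46.34″ = 6.77233′; 54 + 6.77233/60 = 54.1128722
E ⇒ keep positive

-39.973056, 54.112872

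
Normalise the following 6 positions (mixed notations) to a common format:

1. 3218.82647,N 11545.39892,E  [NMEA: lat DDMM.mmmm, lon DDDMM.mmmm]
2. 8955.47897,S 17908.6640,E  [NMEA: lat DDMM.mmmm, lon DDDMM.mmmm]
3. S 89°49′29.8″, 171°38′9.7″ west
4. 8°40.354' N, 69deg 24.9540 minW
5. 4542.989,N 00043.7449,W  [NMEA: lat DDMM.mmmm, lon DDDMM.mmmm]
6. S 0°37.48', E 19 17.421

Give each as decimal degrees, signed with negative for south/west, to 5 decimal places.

1. 32.31377, 115.75665
2. -89.92465, 179.14440
3. -89.82494, -171.63603
4. 8.67257, -69.41590
5. 45.71648, -0.72908
6. -0.62467, 19.29035

Point 1:
  Lat: split at 2 digits → 32° and 18.82647′; 32 + 18.82647/60 = 32.313775
  N ⇒ keep positive
  Longitude: split at 3 digits → 115° and 45.39892′; 115 + 45.39892/60 = 115.756649
  E ⇒ keep positive
Point 2:
  Lat: split at 2 digits → 89° and 55.47897′; 89 + 55.47897/60 = 89.924650
  S → negative
  Lon: degrees = first 3 digits = 179, minutes = 8.664; 179 + 8.664/60 = 179.144400
  E ⇒ keep positive
Point 3:
  Lat: 89° + 49/60 + 29.8/3600 = 89 + 0.816667 + 0.008278 = 89.824944
  S → negative
  Longitude: 171 + 38/60 + 9.7/3600 = 171.636028
  hemisphere W, so the sign is −
Point 4:
  φ: 8 + 40.354/60 = 8.672567
  N → positive
  Lon: 69 + 24.954/60 = 69.415900
  hemisphere W, so the sign is −
Point 5:
  Lat: degrees = first 2 digits = 45, minutes = 42.989; 45 + 42.989/60 = 45.716483
  N ⇒ keep positive
  λ: degrees = first 3 digits = 0, minutes = 43.7449; 0 + 43.7449/60 = 0.729082
  hemisphere W, so the sign is −
Point 6:
  φ: 0 + 37.48/60 = 0.624667
  S → negative
  Longitude: 17.421′ = 0.290350°; total 19.290350
  E ⇒ keep positive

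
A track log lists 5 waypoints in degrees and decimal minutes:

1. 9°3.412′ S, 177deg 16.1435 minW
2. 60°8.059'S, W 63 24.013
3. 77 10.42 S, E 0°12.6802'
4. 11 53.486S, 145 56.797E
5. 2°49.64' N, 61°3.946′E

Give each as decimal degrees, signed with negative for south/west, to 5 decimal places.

1. -9.05687, -177.26906
2. -60.13432, -63.40022
3. -77.17367, 0.21134
4. -11.89143, 145.94662
5. 2.82733, 61.06577

Point 1:
  Lat: 9 + 3.412/60 = 9.056867
  S → negative
  λ: 16.1435′ = 0.269058°; total 177.269058
  W ⇒ negate
Point 2:
  Latitude: 60 + 8.059/60 = 60.134317
  S → negative
  λ: 63 + 24.013/60 = 63.400217
  W ⇒ negate
Point 3:
  Lat: 77 + 10.42/60 = 77.173667
  hemisphere S, so the sign is −
  Lon: 12.6802′ = 0.211337°; total 0.211337
  E ⇒ keep positive
Point 4:
  Lat: 11 + 53.486/60 = 11.891433
  S → negative
  Lon: 145 + 56.797/60 = 145.946617
  E → positive
Point 5:
  φ: 49.64′ = 0.827333°; total 2.827333
  N → positive
  Longitude: 61 + 3.946/60 = 61.065767
  E → positive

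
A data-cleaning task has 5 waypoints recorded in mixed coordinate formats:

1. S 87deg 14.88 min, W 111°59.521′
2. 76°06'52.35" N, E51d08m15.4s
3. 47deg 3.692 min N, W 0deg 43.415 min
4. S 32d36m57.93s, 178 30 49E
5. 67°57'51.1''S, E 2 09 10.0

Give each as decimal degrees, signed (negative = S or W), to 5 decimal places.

Point 1:
  φ: 87 + 14.88/60 = 87.248000
  S ⇒ negate
  λ: 59.521′ = 0.992017°; total 111.992017
  W ⇒ negate
Point 2:
  φ: 76 + 6/60 + 52.35/3600 = 76.114542
  N ⇒ keep positive
  Lon: 8′ + 15.4″ = 8.25667′; 51 + 8.25667/60 = 51.137611
  E → positive
Point 3:
  Lat: 3.692′ = 0.061533°; total 47.061533
  N ⇒ keep positive
  λ: 43.415′ = 0.723583°; total 0.723583
  W → negative
Point 4:
  Lat: 32 + 36/60 + 57.93/3600 = 32.616092
  S → negative
  Longitude: 178° + 30/60 + 49/3600 = 178 + 0.500000 + 0.013611 = 178.513611
  E ⇒ keep positive
Point 5:
  φ: 67 + 57/60 + 51.1/3600 = 67.964194
  S → negative
  Lon: 2° + 9/60 + 10/3600 = 2 + 0.150000 + 0.002778 = 2.152778
  E ⇒ keep positive

1. -87.24800, -111.99202
2. 76.11454, 51.13761
3. 47.06153, -0.72358
4. -32.61609, 178.51361
5. -67.96419, 2.15278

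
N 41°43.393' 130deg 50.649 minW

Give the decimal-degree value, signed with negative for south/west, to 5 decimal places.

41.72322, -130.84415

φ: 41 + 43.393/60 = 41.723217
N → positive
λ: 130 + 50.649/60 = 130.844150
W ⇒ negate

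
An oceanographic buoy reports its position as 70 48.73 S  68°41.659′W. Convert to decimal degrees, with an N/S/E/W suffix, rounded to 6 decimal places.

Lat: 70 + 48.73/60 = 70.8121667
Lon: 41.659′ = 0.694317°; total 68.6943167

70.812167° S, 68.694317° W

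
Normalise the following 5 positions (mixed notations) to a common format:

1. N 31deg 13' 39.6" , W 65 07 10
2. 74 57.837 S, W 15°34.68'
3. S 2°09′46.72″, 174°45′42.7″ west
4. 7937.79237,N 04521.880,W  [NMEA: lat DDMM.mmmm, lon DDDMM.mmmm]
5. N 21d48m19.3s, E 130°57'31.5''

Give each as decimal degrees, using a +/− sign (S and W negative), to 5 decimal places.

Point 1:
  Lat: 13′ + 39.6″ = 13.66000′; 31 + 13.66000/60 = 31.227667
  N → positive
  Lon: 7′ + 10″ = 7.16667′; 65 + 7.16667/60 = 65.119444
  W ⇒ negate
Point 2:
  Lat: 74 + 57.837/60 = 74.963950
  S → negative
  λ: 34.68′ = 0.578000°; total 15.578000
  W ⇒ negate
Point 3:
  Lat: 9′ + 46.72″ = 9.77867′; 2 + 9.77867/60 = 2.162978
  hemisphere S, so the sign is −
  λ: 174 + 45/60 + 42.7/3600 = 174.761861
  W ⇒ negate
Point 4:
  φ: split at 2 digits → 79° and 37.79237′; 79 + 37.79237/60 = 79.629873
  N ⇒ keep positive
  Lon: degrees = first 3 digits = 45, minutes = 21.88; 45 + 21.88/60 = 45.364667
  W ⇒ negate
Point 5:
  φ: 21 + 48/60 + 19.3/3600 = 21.805361
  N ⇒ keep positive
  Longitude: 130 + 57/60 + 31.5/3600 = 130.958750
  E ⇒ keep positive

1. 31.22767, -65.11944
2. -74.96395, -15.57800
3. -2.16298, -174.76186
4. 79.62987, -45.36467
5. 21.80536, 130.95875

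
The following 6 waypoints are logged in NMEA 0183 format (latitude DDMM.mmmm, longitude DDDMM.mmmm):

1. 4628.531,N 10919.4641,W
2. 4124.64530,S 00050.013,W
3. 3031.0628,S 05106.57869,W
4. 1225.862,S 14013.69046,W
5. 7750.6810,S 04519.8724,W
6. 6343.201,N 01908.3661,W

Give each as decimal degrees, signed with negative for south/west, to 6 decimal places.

Point 1:
  Lat: degrees = first 2 digits = 46, minutes = 28.531; 46 + 28.531/60 = 46.4755167
  N → positive
  λ: split at 3 digits → 109° and 19.4641′; 109 + 19.4641/60 = 109.3244017
  W ⇒ negate
Point 2:
  φ: split at 2 digits → 41° and 24.6453′; 41 + 24.6453/60 = 41.4107550
  hemisphere S, so the sign is −
  λ: split at 3 digits → 000° and 50.013′; 0 + 50.013/60 = 0.8335500
  W → negative
Point 3:
  Latitude: degrees = first 2 digits = 30, minutes = 31.0628; 30 + 31.0628/60 = 30.5177133
  S → negative
  Longitude: split at 3 digits → 051° and 6.57869′; 51 + 6.57869/60 = 51.1096448
  W ⇒ negate
Point 4:
  Latitude: split at 2 digits → 12° and 25.862′; 12 + 25.862/60 = 12.4310333
  S → negative
  Lon: split at 3 digits → 140° and 13.69046′; 140 + 13.69046/60 = 140.2281743
  hemisphere W, so the sign is −
Point 5:
  φ: split at 2 digits → 77° and 50.681′; 77 + 50.681/60 = 77.8446833
  S → negative
  λ: split at 3 digits → 045° and 19.8724′; 45 + 19.8724/60 = 45.3312067
  hemisphere W, so the sign is −
Point 6:
  Latitude: degrees = first 2 digits = 63, minutes = 43.201; 63 + 43.201/60 = 63.7200167
  N → positive
  λ: split at 3 digits → 019° and 8.3661′; 19 + 8.3661/60 = 19.1394350
  hemisphere W, so the sign is −

1. 46.475517, -109.324402
2. -41.410755, -0.833550
3. -30.517713, -51.109645
4. -12.431033, -140.228174
5. -77.844683, -45.331207
6. 63.720017, -19.139435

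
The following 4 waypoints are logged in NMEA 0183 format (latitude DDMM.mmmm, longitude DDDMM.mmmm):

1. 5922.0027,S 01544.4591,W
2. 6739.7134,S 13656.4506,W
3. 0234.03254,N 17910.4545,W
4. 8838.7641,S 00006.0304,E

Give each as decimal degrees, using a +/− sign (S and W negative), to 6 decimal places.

1. -59.366712, -15.740985
2. -67.661890, -136.940843
3. 2.567209, -179.174242
4. -88.646068, 0.100507

Point 1:
  Lat: degrees = first 2 digits = 59, minutes = 22.0027; 59 + 22.0027/60 = 59.3667117
  hemisphere S, so the sign is −
  λ: degrees = first 3 digits = 15, minutes = 44.4591; 15 + 44.4591/60 = 15.7409850
  hemisphere W, so the sign is −
Point 2:
  Latitude: degrees = first 2 digits = 67, minutes = 39.7134; 67 + 39.7134/60 = 67.6618900
  hemisphere S, so the sign is −
  Lon: split at 3 digits → 136° and 56.4506′; 136 + 56.4506/60 = 136.9408433
  hemisphere W, so the sign is −
Point 3:
  Lat: degrees = first 2 digits = 2, minutes = 34.03254; 2 + 34.03254/60 = 2.5672090
  N ⇒ keep positive
  Lon: split at 3 digits → 179° and 10.4545′; 179 + 10.4545/60 = 179.1742417
  W ⇒ negate
Point 4:
  Latitude: degrees = first 2 digits = 88, minutes = 38.7641; 88 + 38.7641/60 = 88.6460683
  S ⇒ negate
  Lon: split at 3 digits → 000° and 6.0304′; 0 + 6.0304/60 = 0.1005067
  E → positive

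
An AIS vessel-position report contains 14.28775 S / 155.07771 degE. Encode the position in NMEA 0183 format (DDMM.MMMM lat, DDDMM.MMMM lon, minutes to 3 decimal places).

1417.265,S / 15504.663,E

Latitude: minutes = (14.287750 − 14) × 60 = 17.26500
λ: minutes = (155.077710 − 155) × 60 = 4.66260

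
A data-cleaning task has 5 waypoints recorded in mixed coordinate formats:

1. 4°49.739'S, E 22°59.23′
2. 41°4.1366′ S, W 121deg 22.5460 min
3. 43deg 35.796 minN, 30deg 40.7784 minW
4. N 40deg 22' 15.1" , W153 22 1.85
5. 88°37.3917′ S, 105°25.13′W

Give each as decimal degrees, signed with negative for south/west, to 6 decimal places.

Point 1:
  Lat: 49.739′ = 0.828983°; total 4.8289833
  S → negative
  Longitude: 59.23′ = 0.987167°; total 22.9871667
  E ⇒ keep positive
Point 2:
  Lat: 4.1366′ = 0.068943°; total 41.0689433
  S → negative
  λ: 22.546′ = 0.375767°; total 121.3757667
  W ⇒ negate
Point 3:
  φ: 35.796′ = 0.596600°; total 43.5966000
  N ⇒ keep positive
  λ: 40.7784′ = 0.679640°; total 30.6796400
  W ⇒ negate
Point 4:
  Lat: 40° + 22/60 + 15.1/3600 = 40 + 0.366667 + 0.004194 = 40.3708611
  N → positive
  Lon: 22′ + 1.85″ = 22.03083′; 153 + 22.03083/60 = 153.3671806
  W → negative
Point 5:
  Latitude: 37.3917′ = 0.623195°; total 88.6231950
  hemisphere S, so the sign is −
  Longitude: 25.13′ = 0.418833°; total 105.4188333
  W → negative

1. -4.828983, 22.987167
2. -41.068943, -121.375767
3. 43.596600, -30.679640
4. 40.370861, -153.367181
5. -88.623195, -105.418833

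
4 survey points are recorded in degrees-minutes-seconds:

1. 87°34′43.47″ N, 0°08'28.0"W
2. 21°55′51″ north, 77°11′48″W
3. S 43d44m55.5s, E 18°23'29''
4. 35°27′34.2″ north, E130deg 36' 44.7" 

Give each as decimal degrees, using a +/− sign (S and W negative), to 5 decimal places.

Point 1:
  φ: 87° + 34/60 + 43.47/3600 = 87 + 0.566667 + 0.012075 = 87.578742
  N → positive
  Lon: 8′ + 28″ = 8.46667′; 0 + 8.46667/60 = 0.141111
  hemisphere W, so the sign is −
Point 2:
  Latitude: 55′ + 51″ = 55.85000′; 21 + 55.85000/60 = 21.930833
  N → positive
  Lon: 77° + 11/60 + 48/3600 = 77 + 0.183333 + 0.013333 = 77.196667
  W ⇒ negate
Point 3:
  Latitude: 43° + 44/60 + 55.5/3600 = 43 + 0.733333 + 0.015417 = 43.748750
  S → negative
  λ: 18 + 23/60 + 29/3600 = 18.391389
  E ⇒ keep positive
Point 4:
  φ: 35 + 27/60 + 34.2/3600 = 35.459500
  N → positive
  λ: 130 + 36/60 + 44.7/3600 = 130.612417
  E ⇒ keep positive

1. 87.57874, -0.14111
2. 21.93083, -77.19667
3. -43.74875, 18.39139
4. 35.45950, 130.61242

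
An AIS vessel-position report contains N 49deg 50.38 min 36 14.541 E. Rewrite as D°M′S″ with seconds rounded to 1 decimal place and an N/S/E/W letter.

Lat: fractional minutes 0.38000 × 60 = 22.800″
Longitude: 14.54100′ → 14′ and 0.54100 × 60 = 32.460″

49°50′22.8″ N, 36°14′32.5″ E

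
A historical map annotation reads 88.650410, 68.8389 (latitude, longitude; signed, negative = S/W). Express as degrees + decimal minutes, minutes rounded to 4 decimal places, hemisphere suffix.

Latitude: minutes = (88.650410 − 88) × 60 = 39.024600
Lon: fractional part 0.838900 → 50.334000 minutes

88° 39.0246′ N, 68° 50.3340′ E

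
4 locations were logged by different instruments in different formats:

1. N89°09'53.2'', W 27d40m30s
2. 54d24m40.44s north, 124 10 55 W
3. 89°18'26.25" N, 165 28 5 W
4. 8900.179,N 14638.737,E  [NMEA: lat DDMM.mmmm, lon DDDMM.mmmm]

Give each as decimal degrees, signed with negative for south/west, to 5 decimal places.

Point 1:
  Lat: 89° + 9/60 + 53.2/3600 = 89 + 0.150000 + 0.014778 = 89.164778
  N → positive
  Lon: 27 + 40/60 + 30/3600 = 27.675000
  W ⇒ negate
Point 2:
  Lat: 54° + 24/60 + 40.44/3600 = 54 + 0.400000 + 0.011233 = 54.411233
  N → positive
  Lon: 124° + 10/60 + 55/3600 = 124 + 0.166667 + 0.015278 = 124.181944
  W → negative
Point 3:
  Lat: 89 + 18/60 + 26.25/3600 = 89.307292
  N ⇒ keep positive
  λ: 28′ + 5″ = 28.08333′; 165 + 28.08333/60 = 165.468056
  hemisphere W, so the sign is −
Point 4:
  Lat: degrees = first 2 digits = 89, minutes = 0.179; 89 + 0.179/60 = 89.002983
  N → positive
  Longitude: split at 3 digits → 146° and 38.737′; 146 + 38.737/60 = 146.645617
  E → positive

1. 89.16478, -27.67500
2. 54.41123, -124.18194
3. 89.30729, -165.46806
4. 89.00298, 146.64562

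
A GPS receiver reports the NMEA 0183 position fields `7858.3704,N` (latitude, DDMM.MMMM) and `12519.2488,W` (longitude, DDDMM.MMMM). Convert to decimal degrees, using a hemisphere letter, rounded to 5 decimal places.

78.97284° N, 125.32081° W

Lat: split at 2 digits → 78° and 58.3704′; 78 + 58.3704/60 = 78.972840
Longitude: split at 3 digits → 125° and 19.2488′; 125 + 19.2488/60 = 125.320813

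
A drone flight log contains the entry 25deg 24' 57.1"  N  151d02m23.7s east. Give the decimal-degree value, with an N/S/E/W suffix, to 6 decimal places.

25.415861° N, 151.039917° E

Lat: 25 + 24/60 + 57.1/3600 = 25.4158611
Longitude: 151 + 2/60 + 23.7/3600 = 151.0399167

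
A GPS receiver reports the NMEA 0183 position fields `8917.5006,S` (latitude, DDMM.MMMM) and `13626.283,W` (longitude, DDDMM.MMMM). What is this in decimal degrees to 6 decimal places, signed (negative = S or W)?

Latitude: degrees = first 2 digits = 89, minutes = 17.5006; 89 + 17.5006/60 = 89.2916767
S → negative
Lon: split at 3 digits → 136° and 26.283′; 136 + 26.283/60 = 136.4380500
hemisphere W, so the sign is −

-89.291677, -136.438050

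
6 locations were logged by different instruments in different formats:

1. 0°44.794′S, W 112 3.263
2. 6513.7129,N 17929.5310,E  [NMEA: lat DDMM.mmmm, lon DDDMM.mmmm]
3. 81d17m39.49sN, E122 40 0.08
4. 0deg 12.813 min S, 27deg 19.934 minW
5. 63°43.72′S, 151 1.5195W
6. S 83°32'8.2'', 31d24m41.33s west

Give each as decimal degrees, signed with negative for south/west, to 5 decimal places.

Point 1:
  Latitude: 0 + 44.794/60 = 0.746567
  S ⇒ negate
  λ: 112 + 3.263/60 = 112.054383
  W → negative
Point 2:
  Latitude: degrees = first 2 digits = 65, minutes = 13.7129; 65 + 13.7129/60 = 65.228548
  N ⇒ keep positive
  Lon: degrees = first 3 digits = 179, minutes = 29.531; 179 + 29.531/60 = 179.492183
  E → positive
Point 3:
  Latitude: 81° + 17/60 + 39.49/3600 = 81 + 0.283333 + 0.010969 = 81.294303
  N → positive
  Lon: 40′ + 0.08″ = 40.00133′; 122 + 40.00133/60 = 122.666689
  E → positive
Point 4:
  Lat: 0 + 12.813/60 = 0.213550
  S → negative
  Longitude: 27 + 19.934/60 = 27.332233
  hemisphere W, so the sign is −
Point 5:
  φ: 43.72′ = 0.728667°; total 63.728667
  S ⇒ negate
  λ: 151 + 1.5195/60 = 151.025325
  hemisphere W, so the sign is −
Point 6:
  Lat: 83° + 32/60 + 8.2/3600 = 83 + 0.533333 + 0.002278 = 83.535611
  hemisphere S, so the sign is −
  Longitude: 31° + 24/60 + 41.33/3600 = 31 + 0.400000 + 0.011481 = 31.411481
  W → negative

1. -0.74657, -112.05438
2. 65.22855, 179.49218
3. 81.29430, 122.66669
4. -0.21355, -27.33223
5. -63.72867, -151.02533
6. -83.53561, -31.41148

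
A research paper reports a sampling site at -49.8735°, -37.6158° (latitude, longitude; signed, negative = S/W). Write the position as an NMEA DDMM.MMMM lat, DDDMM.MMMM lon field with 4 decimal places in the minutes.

Latitude is negative → S; |value| = 49.873500
φ: fractional part 0.873500 → 52.410000 minutes
Longitude is negative → W; |value| = 37.615800
λ: 37° + 0.615800 × 60 = 37° 36.948000′

4952.4100,S / 03736.9480,W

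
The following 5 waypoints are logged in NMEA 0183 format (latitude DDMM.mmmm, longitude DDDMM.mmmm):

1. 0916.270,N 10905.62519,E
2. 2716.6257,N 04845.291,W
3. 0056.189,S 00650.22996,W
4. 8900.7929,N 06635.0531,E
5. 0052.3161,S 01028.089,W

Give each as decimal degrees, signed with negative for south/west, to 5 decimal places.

Point 1:
  Latitude: degrees = first 2 digits = 9, minutes = 16.27; 9 + 16.27/60 = 9.271167
  N → positive
  λ: degrees = first 3 digits = 109, minutes = 5.62519; 109 + 5.62519/60 = 109.093753
  E → positive
Point 2:
  Latitude: degrees = first 2 digits = 27, minutes = 16.6257; 27 + 16.6257/60 = 27.277095
  N → positive
  Longitude: degrees = first 3 digits = 48, minutes = 45.291; 48 + 45.291/60 = 48.754850
  W ⇒ negate
Point 3:
  φ: degrees = first 2 digits = 0, minutes = 56.189; 0 + 56.189/60 = 0.936483
  S → negative
  Longitude: degrees = first 3 digits = 6, minutes = 50.22996; 6 + 50.22996/60 = 6.837166
  hemisphere W, so the sign is −
Point 4:
  φ: split at 2 digits → 89° and 0.7929′; 89 + 0.7929/60 = 89.013215
  N → positive
  Lon: split at 3 digits → 066° and 35.0531′; 66 + 35.0531/60 = 66.584218
  E ⇒ keep positive
Point 5:
  Latitude: degrees = first 2 digits = 0, minutes = 52.3161; 0 + 52.3161/60 = 0.871935
  S ⇒ negate
  Longitude: degrees = first 3 digits = 10, minutes = 28.089; 10 + 28.089/60 = 10.468150
  hemisphere W, so the sign is −

1. 9.27117, 109.09375
2. 27.27710, -48.75485
3. -0.93648, -6.83717
4. 89.01322, 66.58422
5. -0.87194, -10.46815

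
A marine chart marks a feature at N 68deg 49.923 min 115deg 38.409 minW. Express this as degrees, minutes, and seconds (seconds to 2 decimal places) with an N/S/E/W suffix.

φ: fractional minutes 0.92300 × 60 = 55.3800″
Lon: 38.40900′ → 38′ and 0.40900 × 60 = 24.5400″

68°49′55.38″ N, 115°38′24.54″ W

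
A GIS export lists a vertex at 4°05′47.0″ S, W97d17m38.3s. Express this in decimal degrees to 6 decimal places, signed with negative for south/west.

-4.096389, -97.293972

Lat: 4 + 5/60 + 47/3600 = 4.0963889
S → negative
λ: 17′ + 38.3″ = 17.63833′; 97 + 17.63833/60 = 97.2939722
W → negative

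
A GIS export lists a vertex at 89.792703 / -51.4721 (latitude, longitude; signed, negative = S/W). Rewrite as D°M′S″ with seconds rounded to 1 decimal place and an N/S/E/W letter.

Latitude: 0.792703° → 47.56218′; 0.56218 × 60 = 33.731″
Longitude is negative → W; |value| = 51.472100
Longitude: 0.472100 × 60 = 28.32600′ → 28′, remainder × 60 = 19.560″

89°47′33.7″ N, 51°28′19.6″ W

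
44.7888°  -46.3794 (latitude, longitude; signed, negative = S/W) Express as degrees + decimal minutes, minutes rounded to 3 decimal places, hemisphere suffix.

44° 47.328′ N, 46° 22.764′ W

φ: 44° + 0.788800 × 60 = 44° 47.32800′
Longitude is negative → W; |value| = 46.379400
Lon: 46° + 0.379400 × 60 = 46° 22.76400′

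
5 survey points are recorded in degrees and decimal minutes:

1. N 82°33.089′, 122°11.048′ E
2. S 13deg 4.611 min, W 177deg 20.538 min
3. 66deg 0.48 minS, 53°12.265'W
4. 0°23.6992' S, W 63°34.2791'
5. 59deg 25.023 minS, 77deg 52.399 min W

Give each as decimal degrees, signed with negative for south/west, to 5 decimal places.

Point 1:
  Latitude: 33.089′ = 0.551483°; total 82.551483
  N → positive
  Longitude: 122 + 11.048/60 = 122.184133
  E → positive
Point 2:
  Lat: 4.611′ = 0.076850°; total 13.076850
  S ⇒ negate
  λ: 20.538′ = 0.342300°; total 177.342300
  hemisphere W, so the sign is −
Point 3:
  Lat: 0.48′ = 0.008000°; total 66.008000
  S ⇒ negate
  Longitude: 12.265′ = 0.204417°; total 53.204417
  W → negative
Point 4:
  Latitude: 23.6992′ = 0.394987°; total 0.394987
  S ⇒ negate
  λ: 34.2791′ = 0.571318°; total 63.571318
  W ⇒ negate
Point 5:
  Latitude: 59 + 25.023/60 = 59.417050
  S ⇒ negate
  λ: 77 + 52.399/60 = 77.873317
  hemisphere W, so the sign is −

1. 82.55148, 122.18413
2. -13.07685, -177.34230
3. -66.00800, -53.20442
4. -0.39499, -63.57132
5. -59.41705, -77.87332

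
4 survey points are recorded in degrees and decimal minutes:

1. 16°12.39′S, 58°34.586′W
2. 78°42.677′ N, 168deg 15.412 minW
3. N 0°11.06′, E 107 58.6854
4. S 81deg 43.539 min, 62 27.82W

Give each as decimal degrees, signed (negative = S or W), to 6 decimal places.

Point 1:
  Latitude: 12.39′ = 0.206500°; total 16.2065000
  S → negative
  λ: 34.586′ = 0.576433°; total 58.5764333
  W → negative
Point 2:
  Lat: 78 + 42.677/60 = 78.7112833
  N ⇒ keep positive
  Longitude: 168 + 15.412/60 = 168.2568667
  hemisphere W, so the sign is −
Point 3:
  φ: 11.06′ = 0.184333°; total 0.1843333
  N ⇒ keep positive
  λ: 107 + 58.6854/60 = 107.9780900
  E ⇒ keep positive
Point 4:
  Lat: 43.539′ = 0.725650°; total 81.7256500
  hemisphere S, so the sign is −
  Longitude: 62 + 27.82/60 = 62.4636667
  W → negative

1. -16.206500, -58.576433
2. 78.711283, -168.256867
3. 0.184333, 107.978090
4. -81.725650, -62.463667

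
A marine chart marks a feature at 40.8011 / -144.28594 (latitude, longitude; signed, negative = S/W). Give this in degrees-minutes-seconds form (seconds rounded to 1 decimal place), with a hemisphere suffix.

40°48′4.0″ N, 144°17′9.4″ W

Latitude: whole degrees 40; 48.06600′ → 48′ and 3.960″
Longitude is negative → W; |value| = 144.285940
Lon: 0.285940 × 60 = 17.15640′ → 17′, remainder × 60 = 9.384″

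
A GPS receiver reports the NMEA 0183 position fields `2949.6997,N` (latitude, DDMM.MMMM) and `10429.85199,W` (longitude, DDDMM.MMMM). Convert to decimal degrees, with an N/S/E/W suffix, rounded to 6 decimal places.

29.828328° N, 104.497533° W

φ: split at 2 digits → 29° and 49.6997′; 29 + 49.6997/60 = 29.8283283
λ: degrees = first 3 digits = 104, minutes = 29.85199; 104 + 29.85199/60 = 104.4975332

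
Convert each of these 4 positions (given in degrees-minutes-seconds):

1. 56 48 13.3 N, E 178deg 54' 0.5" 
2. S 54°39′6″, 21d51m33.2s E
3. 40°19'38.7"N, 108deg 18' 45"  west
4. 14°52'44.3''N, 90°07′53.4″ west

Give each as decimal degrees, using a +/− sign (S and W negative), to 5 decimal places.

Point 1:
  φ: 56° + 48/60 + 13.3/3600 = 56 + 0.800000 + 0.003694 = 56.803694
  N ⇒ keep positive
  Longitude: 54′ + 0.5″ = 54.00833′; 178 + 54.00833/60 = 178.900139
  E ⇒ keep positive
Point 2:
  Latitude: 39′ + 6″ = 39.10000′; 54 + 39.10000/60 = 54.651667
  hemisphere S, so the sign is −
  Lon: 51′ + 33.2″ = 51.55333′; 21 + 51.55333/60 = 21.859222
  E → positive
Point 3:
  Latitude: 19′ + 38.7″ = 19.64500′; 40 + 19.64500/60 = 40.327417
  N ⇒ keep positive
  Lon: 108° + 18/60 + 45/3600 = 108 + 0.300000 + 0.012500 = 108.312500
  W → negative
Point 4:
  Lat: 14 + 52/60 + 44.3/3600 = 14.878972
  N ⇒ keep positive
  λ: 7′ + 53.4″ = 7.89000′; 90 + 7.89000/60 = 90.131500
  hemisphere W, so the sign is −

1. 56.80369, 178.90014
2. -54.65167, 21.85922
3. 40.32742, -108.31250
4. 14.87897, -90.13150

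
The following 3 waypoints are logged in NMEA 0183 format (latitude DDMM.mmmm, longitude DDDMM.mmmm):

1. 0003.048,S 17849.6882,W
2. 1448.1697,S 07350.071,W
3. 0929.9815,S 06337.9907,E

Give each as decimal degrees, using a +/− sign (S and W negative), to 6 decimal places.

1. -0.050800, -178.828137
2. -14.802828, -73.834517
3. -9.499692, 63.633178

Point 1:
  φ: degrees = first 2 digits = 0, minutes = 3.048; 0 + 3.048/60 = 0.0508000
  hemisphere S, so the sign is −
  Longitude: degrees = first 3 digits = 178, minutes = 49.6882; 178 + 49.6882/60 = 178.8281367
  W ⇒ negate
Point 2:
  Lat: degrees = first 2 digits = 14, minutes = 48.1697; 14 + 48.1697/60 = 14.8028283
  hemisphere S, so the sign is −
  Longitude: degrees = first 3 digits = 73, minutes = 50.071; 73 + 50.071/60 = 73.8345167
  hemisphere W, so the sign is −
Point 3:
  Latitude: split at 2 digits → 09° and 29.9815′; 9 + 29.9815/60 = 9.4996917
  hemisphere S, so the sign is −
  Longitude: split at 3 digits → 063° and 37.9907′; 63 + 37.9907/60 = 63.6331783
  E → positive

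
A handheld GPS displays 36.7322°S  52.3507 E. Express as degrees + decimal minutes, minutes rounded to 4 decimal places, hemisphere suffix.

36° 43.9320′ S, 52° 21.0420′ E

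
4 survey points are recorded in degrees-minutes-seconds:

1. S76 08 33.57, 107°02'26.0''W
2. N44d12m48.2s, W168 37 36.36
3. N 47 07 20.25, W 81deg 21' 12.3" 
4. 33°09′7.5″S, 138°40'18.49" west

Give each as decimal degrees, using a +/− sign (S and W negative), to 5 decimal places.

1. -76.14266, -107.04056
2. 44.21339, -168.62677
3. 47.12229, -81.35342
4. -33.15208, -138.67180

Point 1:
  Latitude: 76 + 8/60 + 33.57/3600 = 76.142658
  S → negative
  Longitude: 107 + 2/60 + 26/3600 = 107.040556
  hemisphere W, so the sign is −
Point 2:
  Lat: 12′ + 48.2″ = 12.80333′; 44 + 12.80333/60 = 44.213389
  N → positive
  Lon: 168° + 37/60 + 36.36/3600 = 168 + 0.616667 + 0.010100 = 168.626767
  W ⇒ negate
Point 3:
  Lat: 47 + 7/60 + 20.25/3600 = 47.122292
  N ⇒ keep positive
  λ: 81 + 21/60 + 12.3/3600 = 81.353417
  W ⇒ negate
Point 4:
  Lat: 9′ + 7.5″ = 9.12500′; 33 + 9.12500/60 = 33.152083
  S ⇒ negate
  Longitude: 40′ + 18.49″ = 40.30817′; 138 + 40.30817/60 = 138.671803
  hemisphere W, so the sign is −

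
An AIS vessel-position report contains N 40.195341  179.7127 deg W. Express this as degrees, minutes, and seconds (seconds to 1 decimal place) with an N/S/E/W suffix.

Latitude: 0.195341 × 60 = 11.72046′ → 11′, remainder × 60 = 43.228″
Lon: 0.712700 × 60 = 42.76200′ → 42′, remainder × 60 = 45.720″

40°11′43.2″ N, 179°42′45.7″ W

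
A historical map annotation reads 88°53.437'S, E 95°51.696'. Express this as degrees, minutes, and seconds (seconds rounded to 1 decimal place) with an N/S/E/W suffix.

88°53′26.2″ S, 95°51′41.8″ E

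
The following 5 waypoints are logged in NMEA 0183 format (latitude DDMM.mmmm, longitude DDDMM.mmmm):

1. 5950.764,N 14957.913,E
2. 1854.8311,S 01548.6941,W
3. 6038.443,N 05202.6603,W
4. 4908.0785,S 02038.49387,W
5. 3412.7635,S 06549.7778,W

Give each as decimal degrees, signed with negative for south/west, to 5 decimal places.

1. 59.84607, 149.96522
2. -18.91385, -15.81157
3. 60.64072, -52.04434
4. -49.13464, -20.64156
5. -34.21273, -65.82963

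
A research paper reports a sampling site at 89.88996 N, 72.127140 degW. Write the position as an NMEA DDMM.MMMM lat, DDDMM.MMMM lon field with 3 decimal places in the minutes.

Latitude: 89° + 0.889960 × 60 = 89° 53.39760′
Longitude: 72° + 0.127140 × 60 = 72° 7.62840′

8953.398,N / 07207.628,W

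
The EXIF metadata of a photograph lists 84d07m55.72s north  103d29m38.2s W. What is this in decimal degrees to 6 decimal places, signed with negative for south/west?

84.132144, -103.493944

φ: 7′ + 55.72″ = 7.92867′; 84 + 7.92867/60 = 84.1321444
N ⇒ keep positive
Lon: 103 + 29/60 + 38.2/3600 = 103.4939444
W ⇒ negate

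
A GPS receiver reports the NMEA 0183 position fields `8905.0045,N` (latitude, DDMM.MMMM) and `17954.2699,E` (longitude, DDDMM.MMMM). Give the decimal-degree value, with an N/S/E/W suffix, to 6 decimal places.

Latitude: split at 2 digits → 89° and 5.0045′; 89 + 5.0045/60 = 89.0834083
Lon: degrees = first 3 digits = 179, minutes = 54.2699; 179 + 54.2699/60 = 179.9044983

89.083408° N, 179.904498° E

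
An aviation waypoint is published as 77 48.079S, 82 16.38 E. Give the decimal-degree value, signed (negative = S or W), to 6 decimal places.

-77.801317, 82.273000

Latitude: 48.079′ = 0.801317°; total 77.8013167
hemisphere S, so the sign is −
Lon: 82 + 16.38/60 = 82.2730000
E → positive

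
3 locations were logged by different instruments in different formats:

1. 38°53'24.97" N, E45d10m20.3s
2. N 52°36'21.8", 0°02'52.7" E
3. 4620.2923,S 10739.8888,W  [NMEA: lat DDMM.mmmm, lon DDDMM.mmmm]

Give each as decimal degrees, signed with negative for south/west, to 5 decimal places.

1. 38.89027, 45.17231
2. 52.60606, 0.04797
3. -46.33821, -107.66481

Point 1:
  φ: 38° + 53/60 + 24.97/3600 = 38 + 0.883333 + 0.006936 = 38.890269
  N ⇒ keep positive
  λ: 10′ + 20.3″ = 10.33833′; 45 + 10.33833/60 = 45.172306
  E ⇒ keep positive
Point 2:
  Lat: 52° + 36/60 + 21.8/3600 = 52 + 0.600000 + 0.006056 = 52.606056
  N → positive
  Lon: 2′ + 52.7″ = 2.87833′; 0 + 2.87833/60 = 0.047972
  E → positive
Point 3:
  φ: split at 2 digits → 46° and 20.2923′; 46 + 20.2923/60 = 46.338205
  hemisphere S, so the sign is −
  λ: degrees = first 3 digits = 107, minutes = 39.8888; 107 + 39.8888/60 = 107.664813
  hemisphere W, so the sign is −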